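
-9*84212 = - 757908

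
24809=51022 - 26213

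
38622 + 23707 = 62329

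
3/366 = 1/122 = 0.01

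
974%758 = 216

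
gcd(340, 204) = 68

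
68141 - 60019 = 8122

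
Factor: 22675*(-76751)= - 1740328925 = -5^2  *23^1 * 47^1*71^1 * 907^1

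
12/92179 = 12/92179 = 0.00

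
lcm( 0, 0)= 0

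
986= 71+915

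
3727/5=3727/5 = 745.40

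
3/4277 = 3/4277 = 0.00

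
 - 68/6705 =- 1 + 6637/6705 = -0.01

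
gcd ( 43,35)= 1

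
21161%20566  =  595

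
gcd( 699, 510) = 3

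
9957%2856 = 1389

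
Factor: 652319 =652319^1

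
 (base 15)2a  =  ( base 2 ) 101000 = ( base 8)50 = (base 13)31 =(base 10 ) 40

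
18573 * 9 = 167157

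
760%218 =106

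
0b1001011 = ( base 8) 113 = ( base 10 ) 75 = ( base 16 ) 4b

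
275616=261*1056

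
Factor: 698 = 2^1*349^1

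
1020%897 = 123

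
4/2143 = 4/2143  =  0.00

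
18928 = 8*2366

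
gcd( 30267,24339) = 57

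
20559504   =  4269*4816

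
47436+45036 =92472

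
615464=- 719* ( - 856)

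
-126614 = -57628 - 68986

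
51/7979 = 51/7979 = 0.01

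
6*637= 3822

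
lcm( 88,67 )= 5896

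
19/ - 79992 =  - 1 + 79973/79992 = - 0.00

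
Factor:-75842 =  -2^1*13^1*2917^1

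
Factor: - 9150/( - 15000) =61/100 = 2^ (-2 )*5^(- 2 )* 61^1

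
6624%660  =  24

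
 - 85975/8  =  -85975/8 = - 10746.88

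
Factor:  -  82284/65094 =-2^1* 19^( - 1)*571^( - 1)*6857^1 = -13714/10849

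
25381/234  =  108+109/234 = 108.47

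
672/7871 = 672/7871  =  0.09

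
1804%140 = 124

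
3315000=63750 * 52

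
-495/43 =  - 12+21/43=- 11.51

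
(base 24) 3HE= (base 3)2221122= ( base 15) 985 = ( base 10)2150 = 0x866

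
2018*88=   177584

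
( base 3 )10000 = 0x51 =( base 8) 121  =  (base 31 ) 2J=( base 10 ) 81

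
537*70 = 37590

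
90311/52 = 1736 + 3/4 =1736.75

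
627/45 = 13 + 14/15 =13.93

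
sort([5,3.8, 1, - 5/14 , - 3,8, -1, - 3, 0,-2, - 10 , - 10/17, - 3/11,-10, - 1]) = [ - 10  ,-10, - 3, - 3, - 2, - 1, - 1,-10/17, - 5/14, - 3/11, 0, 1, 3.8 , 5 , 8]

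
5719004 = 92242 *62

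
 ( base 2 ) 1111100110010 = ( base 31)89J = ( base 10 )7986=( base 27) apl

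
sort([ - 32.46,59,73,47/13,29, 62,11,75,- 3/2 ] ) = [ - 32.46, - 3/2, 47/13, 11,29,59,62,73,75 ]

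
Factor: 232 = 2^3*29^1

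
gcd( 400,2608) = 16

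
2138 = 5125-2987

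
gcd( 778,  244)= 2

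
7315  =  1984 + 5331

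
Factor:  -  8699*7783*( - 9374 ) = 634660267558 = 2^1 * 43^2  *109^1*181^1*8699^1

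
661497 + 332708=994205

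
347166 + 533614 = 880780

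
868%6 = 4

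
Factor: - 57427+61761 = 2^1*11^1*197^1 = 4334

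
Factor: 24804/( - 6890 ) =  - 18/5 = - 2^1*3^2 *5^( - 1)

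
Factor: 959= 7^1*137^1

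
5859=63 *93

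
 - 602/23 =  - 602/23 = -26.17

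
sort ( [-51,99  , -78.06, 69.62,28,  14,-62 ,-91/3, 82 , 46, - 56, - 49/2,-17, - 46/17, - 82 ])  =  [  -  82, - 78.06,  -  62,-56, - 51, - 91/3, - 49/2, - 17, - 46/17,  14,28,46, 69.62, 82, 99] 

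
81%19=5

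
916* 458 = 419528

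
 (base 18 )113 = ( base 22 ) FF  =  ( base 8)531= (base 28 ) c9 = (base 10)345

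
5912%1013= 847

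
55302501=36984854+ 18317647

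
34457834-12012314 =22445520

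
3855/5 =771 = 771.00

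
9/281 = 9/281 = 0.03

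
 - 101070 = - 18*5615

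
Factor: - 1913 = - 1913^1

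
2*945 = 1890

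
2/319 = 2/319 = 0.01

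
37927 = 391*97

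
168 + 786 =954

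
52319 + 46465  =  98784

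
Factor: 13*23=13^1*23^1 = 299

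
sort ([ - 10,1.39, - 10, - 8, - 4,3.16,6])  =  [ - 10, - 10, - 8, - 4,1.39 , 3.16, 6 ]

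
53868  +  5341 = 59209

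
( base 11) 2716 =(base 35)2UQ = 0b110111000110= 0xdc6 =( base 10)3526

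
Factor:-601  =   - 601^1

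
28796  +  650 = 29446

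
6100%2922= 256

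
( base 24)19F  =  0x327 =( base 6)3423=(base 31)Q1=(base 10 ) 807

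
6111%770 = 721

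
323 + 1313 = 1636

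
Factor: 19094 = 2^1*9547^1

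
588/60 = 9 + 4/5 = 9.80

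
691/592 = 1 + 99/592 = 1.17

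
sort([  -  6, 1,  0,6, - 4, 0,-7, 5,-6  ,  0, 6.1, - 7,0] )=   [ - 7, - 7, - 6, - 6, - 4 , 0, 0, 0, 0,1,5, 6, 6.1] 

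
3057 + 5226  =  8283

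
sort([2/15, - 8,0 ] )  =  [ - 8, 0,2/15]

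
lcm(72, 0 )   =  0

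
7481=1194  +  6287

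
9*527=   4743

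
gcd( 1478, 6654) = 2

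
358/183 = 358/183=   1.96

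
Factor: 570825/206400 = 177/64 = 2^( - 6)*3^1*59^1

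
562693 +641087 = 1203780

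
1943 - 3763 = -1820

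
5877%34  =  29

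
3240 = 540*6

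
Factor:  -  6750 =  - 2^1*3^3* 5^3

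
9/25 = 9/25 = 0.36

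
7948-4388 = 3560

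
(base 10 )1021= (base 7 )2656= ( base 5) 13041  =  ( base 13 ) 607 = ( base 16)3FD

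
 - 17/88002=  - 17/88002  =  - 0.00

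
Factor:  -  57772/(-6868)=143/17 = 11^1*13^1*17^ (-1)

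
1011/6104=1011/6104 = 0.17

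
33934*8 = 271472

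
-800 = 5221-6021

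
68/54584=17/13646 = 0.00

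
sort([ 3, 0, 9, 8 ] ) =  [ 0 , 3, 8,9] 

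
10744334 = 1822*5897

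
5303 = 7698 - 2395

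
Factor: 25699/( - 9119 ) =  - 31/11 = - 11^( - 1 ) * 31^1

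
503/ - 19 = - 27 + 10/19=- 26.47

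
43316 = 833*52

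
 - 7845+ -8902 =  - 16747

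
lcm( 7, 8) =56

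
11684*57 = 665988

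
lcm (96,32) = 96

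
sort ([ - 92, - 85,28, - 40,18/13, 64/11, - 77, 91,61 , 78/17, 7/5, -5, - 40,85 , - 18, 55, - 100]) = [ - 100, - 92, - 85, - 77, - 40, - 40, - 18 , - 5, 18/13,7/5, 78/17, 64/11,28, 55,61, 85, 91]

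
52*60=3120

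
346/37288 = 173/18644 = 0.01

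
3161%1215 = 731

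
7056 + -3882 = 3174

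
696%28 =24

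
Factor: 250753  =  250753^1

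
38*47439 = 1802682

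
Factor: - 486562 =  - 2^1 * 29^1 * 8389^1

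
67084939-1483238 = 65601701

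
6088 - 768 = 5320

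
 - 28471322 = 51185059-79656381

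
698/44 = 349/22 = 15.86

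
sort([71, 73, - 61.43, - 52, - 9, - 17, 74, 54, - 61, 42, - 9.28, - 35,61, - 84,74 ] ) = [ - 84, - 61.43, - 61, - 52  , - 35, - 17, - 9.28,  -  9, 42, 54,61, 71, 73, 74, 74 ] 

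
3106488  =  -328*(-9471)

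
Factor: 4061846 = 2^1 * 23^1*88301^1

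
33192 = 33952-760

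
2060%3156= 2060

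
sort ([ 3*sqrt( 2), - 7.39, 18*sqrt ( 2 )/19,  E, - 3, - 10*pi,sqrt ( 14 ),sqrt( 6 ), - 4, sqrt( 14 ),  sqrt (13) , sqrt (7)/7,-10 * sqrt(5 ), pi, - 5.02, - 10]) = [-10*  pi, -10*sqrt( 5), - 10, - 7.39,-5.02 ,  -  4, - 3, sqrt ( 7 ) /7,18*sqrt ( 2)/19, sqrt(6 ),E,pi,sqrt( 13),  sqrt(14), sqrt(14),3*sqrt( 2 )] 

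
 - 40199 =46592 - 86791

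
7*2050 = 14350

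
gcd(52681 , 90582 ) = 1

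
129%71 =58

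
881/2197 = 881/2197 = 0.40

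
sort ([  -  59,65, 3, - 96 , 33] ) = [ - 96, - 59, 3 , 33,  65 ] 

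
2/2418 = 1/1209 = 0.00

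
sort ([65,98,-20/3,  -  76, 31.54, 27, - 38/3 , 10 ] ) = [-76, - 38/3, - 20/3,10, 27,31.54, 65, 98]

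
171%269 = 171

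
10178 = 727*14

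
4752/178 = 26 + 62/89 = 26.70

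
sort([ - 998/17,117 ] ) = [ - 998/17,117]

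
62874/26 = 31437/13  =  2418.23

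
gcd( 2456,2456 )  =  2456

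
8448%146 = 126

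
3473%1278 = 917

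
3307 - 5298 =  - 1991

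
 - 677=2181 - 2858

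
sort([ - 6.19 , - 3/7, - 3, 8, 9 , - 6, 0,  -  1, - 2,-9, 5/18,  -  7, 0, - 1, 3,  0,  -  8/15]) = [ - 9,-7, - 6.19, - 6, - 3,  -  2,- 1, - 1, - 8/15, - 3/7, 0, 0,0, 5/18,3 , 8,  9]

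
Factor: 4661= 59^1*79^1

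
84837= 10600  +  74237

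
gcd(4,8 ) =4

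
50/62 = 25/31 =0.81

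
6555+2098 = 8653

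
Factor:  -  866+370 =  - 496 = - 2^4*31^1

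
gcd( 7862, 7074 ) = 2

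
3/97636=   3/97636 = 0.00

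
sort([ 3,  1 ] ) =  [1,3]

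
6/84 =1/14= 0.07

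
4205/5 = 841 = 841.00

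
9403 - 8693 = 710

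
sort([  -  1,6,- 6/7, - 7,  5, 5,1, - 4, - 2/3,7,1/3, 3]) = [ - 7, - 4, - 1, -6/7,  -  2/3,1/3,1,3,  5,5,6 , 7 ]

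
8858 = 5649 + 3209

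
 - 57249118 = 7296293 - 64545411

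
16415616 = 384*42749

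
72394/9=72394/9 = 8043.78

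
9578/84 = 4789/42 = 114.02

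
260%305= 260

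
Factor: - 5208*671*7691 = -2^3*3^1*7^1*11^1 *31^1*61^1*7691^1 = - 26876722488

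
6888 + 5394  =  12282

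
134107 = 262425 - 128318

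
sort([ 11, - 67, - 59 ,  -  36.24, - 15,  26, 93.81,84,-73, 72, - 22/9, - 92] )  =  [  -  92, - 73,-67, - 59,-36.24, - 15, - 22/9,  11, 26, 72, 84 , 93.81]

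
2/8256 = 1/4128 = 0.00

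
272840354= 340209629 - 67369275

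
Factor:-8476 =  - 2^2 * 13^1*163^1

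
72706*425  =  30900050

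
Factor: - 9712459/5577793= - 13^ (-1 ) * 113^( -1)*3797^ ( - 1)  *9712459^1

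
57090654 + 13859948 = 70950602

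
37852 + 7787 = 45639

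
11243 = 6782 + 4461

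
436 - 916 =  - 480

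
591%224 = 143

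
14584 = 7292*2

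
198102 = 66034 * 3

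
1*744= 744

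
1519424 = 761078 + 758346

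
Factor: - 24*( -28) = 2^5*3^1*7^1 = 672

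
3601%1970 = 1631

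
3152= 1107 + 2045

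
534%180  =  174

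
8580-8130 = 450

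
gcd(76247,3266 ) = 1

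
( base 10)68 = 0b1000100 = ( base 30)28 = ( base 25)2I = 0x44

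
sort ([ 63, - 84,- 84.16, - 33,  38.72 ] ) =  [ - 84.16, - 84,-33,38.72, 63 ] 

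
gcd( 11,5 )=1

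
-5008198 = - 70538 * 71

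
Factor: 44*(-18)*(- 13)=10296= 2^3*3^2*11^1*13^1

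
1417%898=519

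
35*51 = 1785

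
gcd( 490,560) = 70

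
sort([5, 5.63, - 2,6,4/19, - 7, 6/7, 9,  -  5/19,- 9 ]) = [ - 9,-7,-2, - 5/19, 4/19 , 6/7, 5,5.63,6, 9 ] 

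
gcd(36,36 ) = 36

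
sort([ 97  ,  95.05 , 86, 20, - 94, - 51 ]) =[ - 94,-51, 20,86, 95.05, 97]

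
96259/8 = 96259/8 = 12032.38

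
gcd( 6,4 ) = 2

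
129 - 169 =-40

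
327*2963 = 968901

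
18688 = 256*73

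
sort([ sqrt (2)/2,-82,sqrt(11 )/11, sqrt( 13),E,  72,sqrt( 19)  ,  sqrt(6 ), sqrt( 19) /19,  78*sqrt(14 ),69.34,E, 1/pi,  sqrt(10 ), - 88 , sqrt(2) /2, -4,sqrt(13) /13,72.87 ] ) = [ - 88 , - 82,  -  4,  sqrt(19)/19,sqrt(13 )/13,sqrt( 11) /11 , 1/pi,sqrt ( 2)/2,  sqrt( 2)/2,sqrt(6) , E,E,sqrt( 10),  sqrt(13 ), sqrt(19) , 69.34,  72,  72.87,78 * sqrt (14) ]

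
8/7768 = 1/971 = 0.00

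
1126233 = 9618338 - 8492105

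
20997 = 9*2333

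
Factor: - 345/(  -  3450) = 2^(-1 )* 5^(- 1 ) = 1/10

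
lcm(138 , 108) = 2484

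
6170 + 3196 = 9366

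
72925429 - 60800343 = 12125086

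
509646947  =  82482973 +427163974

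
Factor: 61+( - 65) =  - 2^2 = -  4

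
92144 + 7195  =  99339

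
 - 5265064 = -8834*596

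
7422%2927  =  1568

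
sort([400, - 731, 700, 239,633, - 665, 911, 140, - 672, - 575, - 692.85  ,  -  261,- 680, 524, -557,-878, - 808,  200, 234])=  [-878, - 808, - 731, - 692.85, - 680, - 672, - 665,-575, - 557,- 261, 140, 200,234,239, 400,524, 633, 700,911 ]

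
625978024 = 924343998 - 298365974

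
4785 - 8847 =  - 4062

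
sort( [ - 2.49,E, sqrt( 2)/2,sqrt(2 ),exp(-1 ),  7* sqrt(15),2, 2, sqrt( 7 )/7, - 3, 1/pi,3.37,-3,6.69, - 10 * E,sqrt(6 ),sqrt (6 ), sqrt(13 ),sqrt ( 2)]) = [-10*E,- 3, - 3, - 2.49, 1/pi,exp( -1 ),  sqrt (7 ) /7,sqrt(  2 ) /2, sqrt(2 ),  sqrt(2), 2,  2,sqrt( 6 ) , sqrt( 6 ),E,3.37, sqrt( 13 )  ,  6.69, 7*sqrt( 15) ] 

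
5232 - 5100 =132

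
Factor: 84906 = 2^1*3^2*53^1*89^1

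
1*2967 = 2967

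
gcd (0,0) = 0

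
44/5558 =22/2779 = 0.01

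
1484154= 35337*42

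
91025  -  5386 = 85639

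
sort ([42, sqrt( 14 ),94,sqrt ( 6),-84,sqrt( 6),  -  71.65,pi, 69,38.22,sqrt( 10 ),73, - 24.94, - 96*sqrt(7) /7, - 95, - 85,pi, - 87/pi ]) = [ - 95, - 85, - 84,- 71.65 , - 96 * sqrt ( 7) /7, - 87/pi, -24.94,sqrt (6 ),sqrt( 6),pi, pi , sqrt(10),sqrt( 14), 38.22,42, 69,73, 94] 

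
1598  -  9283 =-7685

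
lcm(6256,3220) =218960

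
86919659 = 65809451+21110208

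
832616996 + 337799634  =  1170416630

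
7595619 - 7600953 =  - 5334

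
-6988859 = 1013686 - 8002545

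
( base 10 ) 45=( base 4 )231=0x2d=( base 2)101101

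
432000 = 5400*80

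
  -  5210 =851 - 6061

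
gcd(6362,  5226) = 2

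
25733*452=11631316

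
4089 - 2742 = 1347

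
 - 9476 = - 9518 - -42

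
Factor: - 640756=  - 2^2*19^1 * 8431^1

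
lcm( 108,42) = 756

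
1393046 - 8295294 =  - 6902248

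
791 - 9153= - 8362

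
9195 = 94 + 9101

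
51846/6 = 8641 = 8641.00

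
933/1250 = 933/1250 = 0.75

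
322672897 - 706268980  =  - 383596083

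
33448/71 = 471 + 7/71=471.10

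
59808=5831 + 53977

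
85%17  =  0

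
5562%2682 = 198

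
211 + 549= 760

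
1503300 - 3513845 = -2010545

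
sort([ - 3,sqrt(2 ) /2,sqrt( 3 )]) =[ - 3,sqrt (2)/2, sqrt(3)] 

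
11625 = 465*25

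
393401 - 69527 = 323874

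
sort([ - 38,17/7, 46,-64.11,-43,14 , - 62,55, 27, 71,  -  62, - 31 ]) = [ - 64.11,-62,  -  62,-43, - 38, - 31, 17/7,14,27,46,55,71 ]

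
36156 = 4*9039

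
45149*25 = 1128725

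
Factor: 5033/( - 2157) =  - 7/3 = - 3^( - 1)  *  7^1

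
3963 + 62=4025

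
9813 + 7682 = 17495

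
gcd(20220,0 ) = 20220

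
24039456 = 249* 96544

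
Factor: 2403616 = 2^5*31^1*2423^1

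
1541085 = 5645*273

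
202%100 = 2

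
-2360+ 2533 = 173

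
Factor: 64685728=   2^5*19^1*106391^1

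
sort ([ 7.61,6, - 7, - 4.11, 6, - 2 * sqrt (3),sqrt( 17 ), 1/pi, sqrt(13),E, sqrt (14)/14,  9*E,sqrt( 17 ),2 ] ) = [- 7, - 4.11, - 2*sqrt ( 3 ),sqrt(14)/14,1/pi, 2,E, sqrt( 13 ),sqrt (17),sqrt (17 ), 6, 6, 7.61,9 * E ] 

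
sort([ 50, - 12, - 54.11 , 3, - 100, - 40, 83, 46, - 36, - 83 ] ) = [ - 100,-83, - 54.11 , - 40, - 36, - 12, 3 , 46, 50, 83]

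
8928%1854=1512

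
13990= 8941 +5049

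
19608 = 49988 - 30380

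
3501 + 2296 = 5797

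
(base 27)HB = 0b111010110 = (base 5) 3340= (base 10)470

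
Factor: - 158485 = -5^1*29^1*1093^1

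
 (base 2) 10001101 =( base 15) 96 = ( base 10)141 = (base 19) 78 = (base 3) 12020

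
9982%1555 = 652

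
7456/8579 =7456/8579= 0.87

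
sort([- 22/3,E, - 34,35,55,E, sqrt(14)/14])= [ - 34 ,- 22/3,sqrt ( 14)/14,E,E,35, 55 ]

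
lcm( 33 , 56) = 1848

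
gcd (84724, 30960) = 4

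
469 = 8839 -8370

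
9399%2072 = 1111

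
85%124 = 85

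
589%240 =109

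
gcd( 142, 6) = 2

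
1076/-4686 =  -  1+1805/2343 = - 0.23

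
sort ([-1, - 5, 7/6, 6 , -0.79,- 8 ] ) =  [ - 8, - 5, - 1, - 0.79, 7/6,6 ]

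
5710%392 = 222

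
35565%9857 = 5994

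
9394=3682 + 5712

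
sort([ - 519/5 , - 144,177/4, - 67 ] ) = [  -  144,  -  519/5, - 67,177/4 ]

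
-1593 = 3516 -5109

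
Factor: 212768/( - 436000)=-5^( - 3)*61^1 = -  61/125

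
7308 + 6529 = 13837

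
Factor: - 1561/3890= -2^(-1)*5^( - 1) * 7^1 * 223^1 * 389^(- 1) 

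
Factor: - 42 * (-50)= 2^2*3^1*5^2*7^1 = 2100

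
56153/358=156 + 305/358 = 156.85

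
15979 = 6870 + 9109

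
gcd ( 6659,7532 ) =1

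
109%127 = 109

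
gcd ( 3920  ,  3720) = 40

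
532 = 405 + 127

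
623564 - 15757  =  607807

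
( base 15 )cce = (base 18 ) 8GE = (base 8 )5516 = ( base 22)5lc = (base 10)2894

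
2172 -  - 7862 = 10034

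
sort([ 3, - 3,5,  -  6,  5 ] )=[ - 6, - 3, 3,5, 5 ] 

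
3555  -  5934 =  - 2379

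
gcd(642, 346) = 2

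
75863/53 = 75863/53 = 1431.38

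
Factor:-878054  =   - 2^1*47^1 * 9341^1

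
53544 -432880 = - 379336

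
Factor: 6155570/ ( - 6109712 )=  - 2^( - 3)*5^1*7^( - 2)*7793^( - 1)* 615557^1  =  - 3077785/3054856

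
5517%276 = 273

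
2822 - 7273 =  - 4451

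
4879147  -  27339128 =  - 22459981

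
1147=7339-6192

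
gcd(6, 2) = 2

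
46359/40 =1158 + 39/40 = 1158.97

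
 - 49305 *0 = 0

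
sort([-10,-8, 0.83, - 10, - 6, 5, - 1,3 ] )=[ - 10, - 10,  -  8,  -  6,-1,0.83,3 , 5]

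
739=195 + 544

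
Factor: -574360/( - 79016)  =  865/119  =  5^1 * 7^( - 1) * 17^( - 1) * 173^1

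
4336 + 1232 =5568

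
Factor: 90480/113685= 2^4*11^(-1 )*29^1*53^( - 1 )= 464/583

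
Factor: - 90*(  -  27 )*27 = 2^1 * 3^8 * 5^1 = 65610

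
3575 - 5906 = -2331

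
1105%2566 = 1105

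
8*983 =7864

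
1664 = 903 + 761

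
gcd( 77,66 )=11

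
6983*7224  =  50445192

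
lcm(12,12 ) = 12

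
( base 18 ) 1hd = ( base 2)1010000011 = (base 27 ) NM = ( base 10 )643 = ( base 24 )12j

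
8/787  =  8/787 = 0.01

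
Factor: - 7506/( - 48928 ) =2^( - 4)*3^3*11^ (-1 ) = 27/176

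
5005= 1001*5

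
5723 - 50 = 5673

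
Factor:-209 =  - 11^1*19^1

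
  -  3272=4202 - 7474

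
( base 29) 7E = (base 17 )cd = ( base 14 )117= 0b11011001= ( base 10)217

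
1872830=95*19714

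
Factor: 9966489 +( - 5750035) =4216454 =2^1*11^1*191657^1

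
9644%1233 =1013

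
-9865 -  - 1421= -8444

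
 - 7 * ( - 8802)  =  61614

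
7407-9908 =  - 2501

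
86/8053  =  86/8053 = 0.01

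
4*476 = 1904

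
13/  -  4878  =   - 1 + 4865/4878  =  - 0.00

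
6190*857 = 5304830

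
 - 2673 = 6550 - 9223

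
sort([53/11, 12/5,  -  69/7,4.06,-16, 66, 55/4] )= [ - 16,-69/7,12/5, 4.06,53/11,55/4,  66 ] 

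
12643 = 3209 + 9434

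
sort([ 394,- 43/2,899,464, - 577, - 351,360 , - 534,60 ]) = [-577,-534, - 351, - 43/2,60  ,  360,394 , 464,899 ]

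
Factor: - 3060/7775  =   - 2^2*3^2*5^( - 1 ) * 17^1*311^( - 1)  =  - 612/1555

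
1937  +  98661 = 100598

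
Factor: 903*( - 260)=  - 234780 = - 2^2 *3^1 *5^1*7^1*13^1 * 43^1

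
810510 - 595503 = 215007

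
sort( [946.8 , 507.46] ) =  [ 507.46, 946.8]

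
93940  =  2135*44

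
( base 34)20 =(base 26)2G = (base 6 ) 152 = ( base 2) 1000100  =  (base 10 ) 68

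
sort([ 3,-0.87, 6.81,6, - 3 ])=[-3, - 0.87,3,  6, 6.81]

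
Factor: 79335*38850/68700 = 2^( - 1)* 3^2 * 5^1*7^1*37^1*41^1*43^1*229^ ( - 1)=20547765/458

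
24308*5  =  121540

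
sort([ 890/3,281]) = [281 , 890/3 ] 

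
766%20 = 6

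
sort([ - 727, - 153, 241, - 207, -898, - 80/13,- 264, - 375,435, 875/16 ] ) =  [ - 898,-727, - 375,-264,  -  207, - 153, - 80/13, 875/16, 241,435]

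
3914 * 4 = 15656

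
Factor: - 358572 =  - 2^2*3^1*29881^1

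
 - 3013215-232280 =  - 3245495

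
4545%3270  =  1275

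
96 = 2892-2796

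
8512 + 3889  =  12401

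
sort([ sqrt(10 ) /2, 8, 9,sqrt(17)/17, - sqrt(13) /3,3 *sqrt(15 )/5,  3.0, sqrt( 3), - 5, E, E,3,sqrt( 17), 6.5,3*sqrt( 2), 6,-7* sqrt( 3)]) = [ - 7*sqrt( 3 ),  -  5,-sqrt(13)/3,sqrt( 17)/17,  sqrt( 10)/2,sqrt( 3),3*sqrt ( 15)/5,E,E, 3.0,  3,sqrt( 17 ),  3* sqrt ( 2), 6,6.5,8, 9]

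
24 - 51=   -27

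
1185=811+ 374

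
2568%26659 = 2568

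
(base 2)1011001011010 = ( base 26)8C2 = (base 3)21211221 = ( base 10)5722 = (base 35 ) 4nh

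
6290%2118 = 2054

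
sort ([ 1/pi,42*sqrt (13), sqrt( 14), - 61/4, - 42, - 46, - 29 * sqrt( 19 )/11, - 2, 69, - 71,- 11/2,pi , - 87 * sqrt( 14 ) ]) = [-87*sqrt (14 ), - 71,-46, - 42,  -  61/4 , - 29* sqrt(19 )/11, - 11/2, - 2, 1/pi,  pi , sqrt(14), 69, 42 * sqrt(13 ) ] 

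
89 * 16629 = 1479981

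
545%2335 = 545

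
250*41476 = 10369000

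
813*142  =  115446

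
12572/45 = 279 + 17/45 = 279.38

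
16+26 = 42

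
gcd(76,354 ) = 2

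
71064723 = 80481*883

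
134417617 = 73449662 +60967955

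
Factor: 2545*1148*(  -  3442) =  - 10056353720= -2^3*  5^1 * 7^1*41^1*509^1*1721^1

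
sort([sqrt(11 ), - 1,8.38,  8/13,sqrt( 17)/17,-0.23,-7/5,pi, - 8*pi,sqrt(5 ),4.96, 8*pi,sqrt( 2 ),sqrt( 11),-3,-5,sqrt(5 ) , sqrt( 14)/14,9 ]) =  [ - 8 * pi  , - 5,-3, - 7/5 , - 1,-0.23,sqrt( 17) /17,sqrt(14 )/14,8/13,  sqrt(2 ) , sqrt( 5 ),sqrt( 5),  pi,sqrt ( 11),sqrt( 11), 4.96 , 8.38,9, 8*pi]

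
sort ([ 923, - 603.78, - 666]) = [ - 666, - 603.78, 923]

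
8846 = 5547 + 3299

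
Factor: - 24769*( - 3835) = 94989115 = 5^1*13^1 *17^1  *31^1*47^1*59^1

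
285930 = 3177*90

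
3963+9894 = 13857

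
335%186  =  149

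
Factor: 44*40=1760= 2^5 * 5^1*11^1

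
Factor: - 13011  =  -3^1*4337^1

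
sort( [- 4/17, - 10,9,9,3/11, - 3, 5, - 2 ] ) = [ - 10, - 3 , - 2, - 4/17 , 3/11 , 5,9, 9] 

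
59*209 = 12331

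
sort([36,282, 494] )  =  [ 36, 282, 494]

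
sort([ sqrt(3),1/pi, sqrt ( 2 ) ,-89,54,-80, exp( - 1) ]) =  [-89,-80,1/pi, exp(-1 ), sqrt( 2 ),sqrt( 3),54 ] 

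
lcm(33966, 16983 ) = 33966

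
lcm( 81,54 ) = 162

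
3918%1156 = 450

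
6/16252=3/8126=0.00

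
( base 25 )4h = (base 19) 63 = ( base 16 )75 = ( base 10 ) 117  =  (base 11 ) a7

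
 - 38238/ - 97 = 394 + 20/97 = 394.21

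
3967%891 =403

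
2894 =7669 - 4775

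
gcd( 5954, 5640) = 2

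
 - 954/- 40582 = 477/20291 = 0.02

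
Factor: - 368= - 2^4* 23^1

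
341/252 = 341/252 = 1.35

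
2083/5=2083/5= 416.60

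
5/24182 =5/24182=0.00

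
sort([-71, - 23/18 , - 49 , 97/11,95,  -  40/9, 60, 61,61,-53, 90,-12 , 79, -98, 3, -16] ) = [  -  98, - 71,  -  53,-49 ,-16,  -  12, - 40/9,-23/18 , 3, 97/11 , 60,61 , 61,79,90, 95] 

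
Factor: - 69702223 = - 163^1*427621^1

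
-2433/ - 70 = 34 + 53/70 =34.76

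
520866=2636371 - 2115505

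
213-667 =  - 454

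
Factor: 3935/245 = 7^(-2)*787^1 = 787/49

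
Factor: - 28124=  - 2^2 *79^1*89^1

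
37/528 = 37/528 = 0.07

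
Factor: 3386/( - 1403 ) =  - 2^1*23^( - 1)*61^( - 1)*1693^1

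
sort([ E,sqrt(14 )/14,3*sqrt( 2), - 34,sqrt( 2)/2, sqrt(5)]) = [-34,  sqrt(14)/14,sqrt(2)/2,sqrt( 5),E,3*sqrt( 2) ] 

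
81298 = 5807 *14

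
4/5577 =4/5577= 0.00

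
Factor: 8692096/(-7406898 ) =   -  4346048/3703449 = - 2^6*3^( -1) * 7^1*89^1 *109^1 *433^(  -  1 ) * 2851^( - 1)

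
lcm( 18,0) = 0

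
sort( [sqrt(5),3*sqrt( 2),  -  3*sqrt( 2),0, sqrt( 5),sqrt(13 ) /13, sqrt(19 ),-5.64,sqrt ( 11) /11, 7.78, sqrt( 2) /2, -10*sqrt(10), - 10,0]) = [ - 10* sqrt( 10 ), - 10, - 5.64, - 3*sqrt(2 ) , 0,0, sqrt(13)/13,sqrt (11) /11,sqrt (2 ) /2,sqrt(5),sqrt( 5 )  ,  3*sqrt(2),  sqrt(19),7.78] 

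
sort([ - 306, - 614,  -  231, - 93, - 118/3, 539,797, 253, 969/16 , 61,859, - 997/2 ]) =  [ - 614, - 997/2, - 306, - 231, - 93, - 118/3,969/16,61, 253,  539,797,859]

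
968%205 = 148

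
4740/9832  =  1185/2458 = 0.48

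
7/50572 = 7/50572 = 0.00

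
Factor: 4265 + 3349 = 2^1* 3^4*47^1 = 7614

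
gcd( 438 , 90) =6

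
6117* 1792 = 10961664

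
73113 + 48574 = 121687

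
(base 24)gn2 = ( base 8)23052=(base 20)148A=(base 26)EBK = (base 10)9770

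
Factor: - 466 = -2^1*233^1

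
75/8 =9+3/8 = 9.38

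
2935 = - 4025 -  - 6960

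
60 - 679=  - 619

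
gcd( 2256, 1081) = 47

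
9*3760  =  33840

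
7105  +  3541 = 10646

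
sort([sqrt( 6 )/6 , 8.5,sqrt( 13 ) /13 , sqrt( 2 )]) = [sqrt(13 )/13, sqrt(6)/6, sqrt(2), 8.5 ]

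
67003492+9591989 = 76595481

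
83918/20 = 41959/10 = 4195.90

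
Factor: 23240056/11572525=2^3*5^( - 2)*7^1*613^1*677^1 * 462901^(-1)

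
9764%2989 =797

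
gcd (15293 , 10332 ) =41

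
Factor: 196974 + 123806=2^2*5^1*43^1*373^1 = 320780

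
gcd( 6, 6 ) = 6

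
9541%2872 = 925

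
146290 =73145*2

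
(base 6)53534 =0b1110010100010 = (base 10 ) 7330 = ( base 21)GD1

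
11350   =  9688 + 1662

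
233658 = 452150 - 218492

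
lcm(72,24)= 72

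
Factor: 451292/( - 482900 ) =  - 5^(  -  2 )*11^( - 1 )*257^1=-257/275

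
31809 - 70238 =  - 38429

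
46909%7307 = 3067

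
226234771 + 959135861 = 1185370632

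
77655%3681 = 354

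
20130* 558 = 11232540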